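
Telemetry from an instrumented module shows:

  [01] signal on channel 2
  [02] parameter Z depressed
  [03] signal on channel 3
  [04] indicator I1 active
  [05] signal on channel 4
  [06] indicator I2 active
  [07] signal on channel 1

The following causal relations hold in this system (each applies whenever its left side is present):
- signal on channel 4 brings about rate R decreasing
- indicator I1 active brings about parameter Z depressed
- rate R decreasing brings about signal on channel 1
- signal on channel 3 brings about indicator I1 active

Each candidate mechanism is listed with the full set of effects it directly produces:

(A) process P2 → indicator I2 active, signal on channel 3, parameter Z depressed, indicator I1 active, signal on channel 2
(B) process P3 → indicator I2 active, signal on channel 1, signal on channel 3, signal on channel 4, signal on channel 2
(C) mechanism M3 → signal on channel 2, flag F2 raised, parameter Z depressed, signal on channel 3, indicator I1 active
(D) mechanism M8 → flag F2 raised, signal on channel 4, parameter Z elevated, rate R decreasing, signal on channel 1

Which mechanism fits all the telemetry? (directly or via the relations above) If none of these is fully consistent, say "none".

Checking each candidate against the observations:
(A) process P2 — does not account for signal on channel 4, signal on channel 1
(B) process P3 — signal on channel 2 yes; parameter Z depressed yes (by signal on channel 3 → indicator I1 active → parameter Z depressed); signal on channel 3 yes; indicator I1 active yes (by signal on channel 3 → indicator I1 active); signal on channel 4 yes; indicator I2 active yes; signal on channel 1 yes
(C) mechanism M3 — signal on channel 2 yes; parameter Z depressed yes; signal on channel 3 yes; indicator I1 active yes; signal on channel 4 NO; indicator I2 active NO; signal on channel 1 NO
(D) mechanism M8 — fails on signal on channel 2, parameter Z depressed, signal on channel 3, indicator I1 active, indicator I2 active (predicts parameter Z elevated, not parameter Z depressed)
(B) is the only candidate with no mismatches.

B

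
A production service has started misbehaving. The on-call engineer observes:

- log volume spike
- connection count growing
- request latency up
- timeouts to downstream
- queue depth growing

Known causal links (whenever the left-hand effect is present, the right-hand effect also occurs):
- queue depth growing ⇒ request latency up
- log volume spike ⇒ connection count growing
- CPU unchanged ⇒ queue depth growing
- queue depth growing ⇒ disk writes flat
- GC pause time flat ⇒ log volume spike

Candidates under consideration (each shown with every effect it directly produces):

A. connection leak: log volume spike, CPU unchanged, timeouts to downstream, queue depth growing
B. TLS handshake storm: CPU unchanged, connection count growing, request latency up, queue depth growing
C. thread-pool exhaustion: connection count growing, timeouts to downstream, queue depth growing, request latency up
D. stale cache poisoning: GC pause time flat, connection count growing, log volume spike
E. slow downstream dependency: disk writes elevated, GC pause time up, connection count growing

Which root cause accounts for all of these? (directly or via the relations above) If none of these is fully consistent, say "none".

For each candidate, compare predicted effects to what was observed:
(A) connection leak — log volume spike match; connection count growing match (by log volume spike → connection count growing); request latency up match (by queue depth growing → request latency up); timeouts to downstream match; queue depth growing match
(B) TLS handshake storm — log volume spike miss; connection count growing match; request latency up match; timeouts to downstream miss; queue depth growing match
(C) thread-pool exhaustion — log volume spike miss; connection count growing match; request latency up match; timeouts to downstream match; queue depth growing match
(D) stale cache poisoning — does not account for request latency up, timeouts to downstream, queue depth growing
(E) slow downstream dependency — does not account for log volume spike, request latency up, timeouts to downstream, queue depth growing
(A) is the only candidate with no mismatches.

A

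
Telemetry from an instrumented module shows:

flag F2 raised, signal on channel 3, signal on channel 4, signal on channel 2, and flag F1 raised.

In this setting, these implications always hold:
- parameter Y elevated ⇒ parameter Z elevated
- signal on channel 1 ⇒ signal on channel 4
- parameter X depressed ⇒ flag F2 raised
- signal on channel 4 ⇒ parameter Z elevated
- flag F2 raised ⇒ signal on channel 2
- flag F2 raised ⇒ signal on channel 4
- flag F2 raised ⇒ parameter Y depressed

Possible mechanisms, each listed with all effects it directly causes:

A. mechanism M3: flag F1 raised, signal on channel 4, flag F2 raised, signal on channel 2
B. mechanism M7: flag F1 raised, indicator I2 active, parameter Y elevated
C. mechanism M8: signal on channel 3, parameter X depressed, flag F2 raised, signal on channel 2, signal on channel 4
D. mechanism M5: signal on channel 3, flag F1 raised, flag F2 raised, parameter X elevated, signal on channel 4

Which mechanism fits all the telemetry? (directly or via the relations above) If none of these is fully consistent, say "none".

D

Checking each candidate against the observations:
(A) mechanism M3 — flag F2 raised match; signal on channel 3 miss; signal on channel 4 match; signal on channel 2 match; flag F1 raised match
(B) mechanism M7 — flag F2 raised miss; signal on channel 3 miss; signal on channel 4 miss; signal on channel 2 miss; flag F1 raised match
(C) mechanism M8 — flag F2 raised match; signal on channel 3 match; signal on channel 4 match; signal on channel 2 match; flag F1 raised miss
(D) mechanism M5 — flag F2 raised match; signal on channel 3 match; signal on channel 4 match; signal on channel 2 match (via flag F2 raised → signal on channel 2); flag F1 raised match
(D) is the only candidate with no mismatches.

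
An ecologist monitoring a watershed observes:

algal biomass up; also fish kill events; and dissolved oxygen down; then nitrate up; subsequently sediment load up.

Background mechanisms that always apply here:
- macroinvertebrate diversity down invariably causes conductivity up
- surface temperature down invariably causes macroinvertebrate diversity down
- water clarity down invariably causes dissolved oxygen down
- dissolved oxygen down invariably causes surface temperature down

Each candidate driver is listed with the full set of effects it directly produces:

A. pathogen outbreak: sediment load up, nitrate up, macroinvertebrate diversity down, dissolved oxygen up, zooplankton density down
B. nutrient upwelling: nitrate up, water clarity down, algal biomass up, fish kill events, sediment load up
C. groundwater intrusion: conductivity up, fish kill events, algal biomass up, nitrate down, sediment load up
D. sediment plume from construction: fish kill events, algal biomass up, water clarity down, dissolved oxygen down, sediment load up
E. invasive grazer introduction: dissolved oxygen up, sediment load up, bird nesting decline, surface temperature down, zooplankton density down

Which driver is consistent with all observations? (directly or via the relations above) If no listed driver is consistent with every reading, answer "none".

For each candidate, compare predicted effects to what was observed:
(A) pathogen outbreak — algal biomass up NO; fish kill events NO; dissolved oxygen down NO; nitrate up yes; sediment load up yes
(B) nutrient upwelling — algal biomass up yes; fish kill events yes; dissolved oxygen down yes (through water clarity down → dissolved oxygen down); nitrate up yes; sediment load up yes
(C) groundwater intrusion — fails on dissolved oxygen down, nitrate up (predicts nitrate down, not nitrate up)
(D) sediment plume from construction — algal biomass up yes; fish kill events yes; dissolved oxygen down yes; nitrate up NO; sediment load up yes
(E) invasive grazer introduction — algal biomass up NO; fish kill events NO; dissolved oxygen down NO; nitrate up NO; sediment load up yes
Only (B) is consistent with every observation.

B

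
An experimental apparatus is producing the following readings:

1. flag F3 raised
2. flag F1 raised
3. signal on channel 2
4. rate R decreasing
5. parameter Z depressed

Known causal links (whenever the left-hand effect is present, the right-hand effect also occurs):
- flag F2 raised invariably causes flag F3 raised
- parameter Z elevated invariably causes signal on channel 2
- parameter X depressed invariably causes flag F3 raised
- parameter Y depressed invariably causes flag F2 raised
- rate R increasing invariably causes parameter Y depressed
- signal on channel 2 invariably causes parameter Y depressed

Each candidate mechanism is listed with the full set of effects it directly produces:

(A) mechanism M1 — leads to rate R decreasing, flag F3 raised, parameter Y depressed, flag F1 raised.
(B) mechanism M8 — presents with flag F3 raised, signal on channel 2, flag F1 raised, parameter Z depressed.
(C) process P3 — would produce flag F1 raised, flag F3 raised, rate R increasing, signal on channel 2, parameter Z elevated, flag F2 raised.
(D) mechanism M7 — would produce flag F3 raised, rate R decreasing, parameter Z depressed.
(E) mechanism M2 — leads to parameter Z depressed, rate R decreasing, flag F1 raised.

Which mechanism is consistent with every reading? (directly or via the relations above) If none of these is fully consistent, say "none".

none

For each candidate, compare predicted effects to what was observed:
(A) mechanism M1 — flag F3 raised match; flag F1 raised match; signal on channel 2 miss; rate R decreasing match; parameter Z depressed miss
(B) mechanism M8 — does not account for rate R decreasing
(C) process P3 — flag F3 raised match; flag F1 raised match; signal on channel 2 match; rate R decreasing miss; parameter Z depressed miss
(D) mechanism M7 — flag F3 raised match; flag F1 raised miss; signal on channel 2 miss; rate R decreasing match; parameter Z depressed match
(E) mechanism M2 — does not account for flag F3 raised, signal on channel 2
None of the listed candidates fits everything.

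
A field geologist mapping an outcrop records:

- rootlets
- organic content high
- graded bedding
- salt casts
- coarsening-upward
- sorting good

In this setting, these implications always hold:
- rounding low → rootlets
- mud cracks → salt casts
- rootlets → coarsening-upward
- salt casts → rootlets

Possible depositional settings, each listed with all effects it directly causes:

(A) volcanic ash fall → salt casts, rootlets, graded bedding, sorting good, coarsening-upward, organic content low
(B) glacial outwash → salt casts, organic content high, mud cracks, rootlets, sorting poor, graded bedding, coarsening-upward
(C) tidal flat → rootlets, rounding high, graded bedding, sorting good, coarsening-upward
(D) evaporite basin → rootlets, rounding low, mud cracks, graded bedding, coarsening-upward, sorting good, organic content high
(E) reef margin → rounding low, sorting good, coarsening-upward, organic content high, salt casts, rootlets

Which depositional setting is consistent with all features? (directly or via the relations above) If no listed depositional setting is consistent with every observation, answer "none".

For each candidate, compare predicted effects to what was observed:
(A) volcanic ash fall — fails on organic content high (predicts organic content low, not organic content high)
(B) glacial outwash — fails on sorting good (predicts sorting poor, not sorting good)
(C) tidal flat — rootlets +; organic content high -; graded bedding +; salt casts -; coarsening-upward +; sorting good +
(D) evaporite basin — rootlets +; organic content high +; graded bedding +; salt casts + (by mud cracks → salt casts); coarsening-upward +; sorting good +
(E) reef margin — rootlets +; organic content high +; graded bedding -; salt casts +; coarsening-upward +; sorting good +
(D) alone accounts for all the evidence.

D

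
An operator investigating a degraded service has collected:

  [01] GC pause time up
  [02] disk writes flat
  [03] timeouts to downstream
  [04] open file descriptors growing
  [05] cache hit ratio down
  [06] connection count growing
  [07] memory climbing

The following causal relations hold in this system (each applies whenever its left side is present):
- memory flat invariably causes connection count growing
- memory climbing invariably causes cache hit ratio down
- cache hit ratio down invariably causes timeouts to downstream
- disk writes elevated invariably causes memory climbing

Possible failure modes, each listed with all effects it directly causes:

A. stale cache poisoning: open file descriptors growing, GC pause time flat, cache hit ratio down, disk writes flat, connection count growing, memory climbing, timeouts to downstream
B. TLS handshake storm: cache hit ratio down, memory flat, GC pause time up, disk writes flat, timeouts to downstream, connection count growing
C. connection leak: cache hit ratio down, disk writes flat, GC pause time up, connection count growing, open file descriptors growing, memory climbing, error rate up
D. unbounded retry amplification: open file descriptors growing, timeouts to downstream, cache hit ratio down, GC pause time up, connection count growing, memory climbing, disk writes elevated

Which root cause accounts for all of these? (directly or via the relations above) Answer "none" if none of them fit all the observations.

Testing each hypothesis:
(A) stale cache poisoning — GC pause time up ✗; disk writes flat ✓; timeouts to downstream ✓; open file descriptors growing ✓; cache hit ratio down ✓; connection count growing ✓; memory climbing ✓
(B) TLS handshake storm — GC pause time up ✓; disk writes flat ✓; timeouts to downstream ✓; open file descriptors growing ✗; cache hit ratio down ✓; connection count growing ✓; memory climbing ✗
(C) connection leak — GC pause time up ✓; disk writes flat ✓; timeouts to downstream ✓ (via cache hit ratio down → timeouts to downstream); open file descriptors growing ✓; cache hit ratio down ✓; connection count growing ✓; memory climbing ✓
(D) unbounded retry amplification — GC pause time up ✓; disk writes flat ✗; timeouts to downstream ✓; open file descriptors growing ✓; cache hit ratio down ✓; connection count growing ✓; memory climbing ✓
(C) is the only candidate with no mismatches.

C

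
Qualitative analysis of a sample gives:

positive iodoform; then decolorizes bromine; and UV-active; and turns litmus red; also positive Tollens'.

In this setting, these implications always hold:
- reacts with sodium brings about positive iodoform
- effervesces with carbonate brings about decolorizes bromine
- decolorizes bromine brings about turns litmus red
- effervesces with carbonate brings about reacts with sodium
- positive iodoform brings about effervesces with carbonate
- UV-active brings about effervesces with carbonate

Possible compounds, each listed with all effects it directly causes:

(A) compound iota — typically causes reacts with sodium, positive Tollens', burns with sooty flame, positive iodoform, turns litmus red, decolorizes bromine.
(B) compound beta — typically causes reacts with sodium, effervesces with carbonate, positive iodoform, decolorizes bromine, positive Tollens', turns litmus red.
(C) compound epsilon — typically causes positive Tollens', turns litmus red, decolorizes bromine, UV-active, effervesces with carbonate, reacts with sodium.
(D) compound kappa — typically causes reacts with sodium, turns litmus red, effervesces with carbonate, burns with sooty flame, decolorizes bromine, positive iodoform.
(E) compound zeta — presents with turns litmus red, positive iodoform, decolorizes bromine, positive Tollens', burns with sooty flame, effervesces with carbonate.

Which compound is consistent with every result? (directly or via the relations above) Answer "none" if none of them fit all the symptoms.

Testing each hypothesis:
(A) compound iota — does not account for UV-active
(B) compound beta — positive iodoform ✓; decolorizes bromine ✓; UV-active ✗; turns litmus red ✓; positive Tollens' ✓
(C) compound epsilon — positive iodoform ✓ (via reacts with sodium → positive iodoform); decolorizes bromine ✓; UV-active ✓; turns litmus red ✓; positive Tollens' ✓
(D) compound kappa — does not account for UV-active, positive Tollens'
(E) compound zeta — positive iodoform ✓; decolorizes bromine ✓; UV-active ✗; turns litmus red ✓; positive Tollens' ✓
(C) is the only candidate with no mismatches.

C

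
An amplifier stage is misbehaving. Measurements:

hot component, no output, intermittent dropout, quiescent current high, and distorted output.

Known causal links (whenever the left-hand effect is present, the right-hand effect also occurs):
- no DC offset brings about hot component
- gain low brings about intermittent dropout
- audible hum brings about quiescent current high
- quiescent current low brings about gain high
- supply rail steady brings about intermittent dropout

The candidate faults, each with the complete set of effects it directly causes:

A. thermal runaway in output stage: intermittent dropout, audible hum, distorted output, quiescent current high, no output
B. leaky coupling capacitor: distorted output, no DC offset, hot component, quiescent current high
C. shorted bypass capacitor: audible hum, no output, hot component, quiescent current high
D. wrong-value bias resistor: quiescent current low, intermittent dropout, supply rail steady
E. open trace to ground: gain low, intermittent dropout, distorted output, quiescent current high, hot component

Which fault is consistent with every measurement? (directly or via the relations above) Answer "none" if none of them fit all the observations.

none

For each candidate, compare predicted effects to what was observed:
(A) thermal runaway in output stage — does not account for hot component
(B) leaky coupling capacitor — hot component yes; no output NO; intermittent dropout NO; quiescent current high yes; distorted output yes
(C) shorted bypass capacitor — hot component yes; no output yes; intermittent dropout NO; quiescent current high yes; distorted output NO
(D) wrong-value bias resistor — fails on hot component, no output, quiescent current high, distorted output (predicts quiescent current low, not quiescent current high)
(E) open trace to ground — does not account for no output
No candidate is consistent with all observations.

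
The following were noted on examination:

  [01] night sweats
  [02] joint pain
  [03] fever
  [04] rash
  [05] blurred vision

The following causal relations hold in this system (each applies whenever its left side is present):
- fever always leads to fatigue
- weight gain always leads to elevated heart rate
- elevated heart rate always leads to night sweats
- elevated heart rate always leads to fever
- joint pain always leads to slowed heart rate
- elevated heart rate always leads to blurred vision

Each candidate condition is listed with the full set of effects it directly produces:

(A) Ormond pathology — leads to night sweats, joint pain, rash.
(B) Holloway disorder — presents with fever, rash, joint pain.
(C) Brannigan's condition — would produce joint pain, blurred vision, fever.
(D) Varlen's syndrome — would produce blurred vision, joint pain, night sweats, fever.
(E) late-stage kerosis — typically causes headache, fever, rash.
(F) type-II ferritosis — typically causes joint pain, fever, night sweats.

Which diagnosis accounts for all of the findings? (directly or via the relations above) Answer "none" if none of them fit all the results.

none

For each candidate, compare predicted effects to what was observed:
(A) Ormond pathology — night sweats ✓; joint pain ✓; fever ✗; rash ✓; blurred vision ✗
(B) Holloway disorder — night sweats ✗; joint pain ✓; fever ✓; rash ✓; blurred vision ✗
(C) Brannigan's condition — night sweats ✗; joint pain ✓; fever ✓; rash ✗; blurred vision ✓
(D) Varlen's syndrome — night sweats ✓; joint pain ✓; fever ✓; rash ✗; blurred vision ✓
(E) late-stage kerosis — night sweats ✗; joint pain ✗; fever ✓; rash ✓; blurred vision ✗
(F) type-II ferritosis — night sweats ✓; joint pain ✓; fever ✓; rash ✗; blurred vision ✗
No candidate is consistent with all observations.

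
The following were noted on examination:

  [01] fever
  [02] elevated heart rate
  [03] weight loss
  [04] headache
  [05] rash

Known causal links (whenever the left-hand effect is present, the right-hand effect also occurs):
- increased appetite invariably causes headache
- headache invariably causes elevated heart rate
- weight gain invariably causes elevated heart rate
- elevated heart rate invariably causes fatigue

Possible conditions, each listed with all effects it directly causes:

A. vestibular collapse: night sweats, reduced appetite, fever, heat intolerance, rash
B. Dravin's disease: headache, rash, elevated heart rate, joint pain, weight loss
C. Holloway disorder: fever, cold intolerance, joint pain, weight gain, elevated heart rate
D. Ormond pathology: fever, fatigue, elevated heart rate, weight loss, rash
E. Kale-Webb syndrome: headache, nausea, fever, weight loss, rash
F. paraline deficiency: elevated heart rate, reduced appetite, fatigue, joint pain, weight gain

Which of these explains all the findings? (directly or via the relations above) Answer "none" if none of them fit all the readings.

For each candidate, compare predicted effects to what was observed:
(A) vestibular collapse — does not account for elevated heart rate, weight loss, headache
(B) Dravin's disease — fever NO; elevated heart rate yes; weight loss yes; headache yes; rash yes
(C) Holloway disorder — fails on weight loss, headache, rash (predicts weight gain, not weight loss)
(D) Ormond pathology — does not account for headache
(E) Kale-Webb syndrome — accounts for every observation (elevated heart rate through headache → elevated heart rate)
(F) paraline deficiency — fever NO; elevated heart rate yes; weight loss NO; headache NO; rash NO
(E) is the only candidate with no mismatches.

E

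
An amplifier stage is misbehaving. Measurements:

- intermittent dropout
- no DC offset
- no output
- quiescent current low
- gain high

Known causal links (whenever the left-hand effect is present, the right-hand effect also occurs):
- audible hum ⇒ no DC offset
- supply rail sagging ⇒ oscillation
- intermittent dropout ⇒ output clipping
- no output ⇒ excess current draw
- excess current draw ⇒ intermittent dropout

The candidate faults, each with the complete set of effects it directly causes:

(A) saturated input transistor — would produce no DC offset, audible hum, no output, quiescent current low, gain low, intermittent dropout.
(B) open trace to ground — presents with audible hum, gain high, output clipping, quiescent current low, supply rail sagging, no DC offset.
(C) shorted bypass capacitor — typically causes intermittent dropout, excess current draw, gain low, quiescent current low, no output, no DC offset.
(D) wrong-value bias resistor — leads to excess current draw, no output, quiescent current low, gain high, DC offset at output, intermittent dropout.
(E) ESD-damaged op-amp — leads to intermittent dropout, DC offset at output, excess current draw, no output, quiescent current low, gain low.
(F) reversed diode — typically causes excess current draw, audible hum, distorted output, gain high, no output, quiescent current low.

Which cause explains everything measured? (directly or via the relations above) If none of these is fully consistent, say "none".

Testing each hypothesis:
(A) saturated input transistor — intermittent dropout yes; no DC offset yes; no output yes; quiescent current low yes; gain high NO
(B) open trace to ground — does not account for intermittent dropout, no output
(C) shorted bypass capacitor — fails on gain high (predicts gain low, not gain high)
(D) wrong-value bias resistor — intermittent dropout yes; no DC offset NO; no output yes; quiescent current low yes; gain high yes
(E) ESD-damaged op-amp — intermittent dropout yes; no DC offset NO; no output yes; quiescent current low yes; gain high NO
(F) reversed diode — intermittent dropout yes (via excess current draw → intermittent dropout); no DC offset yes (via audible hum → no DC offset); no output yes; quiescent current low yes; gain high yes
Only (F) is consistent with every observation.

F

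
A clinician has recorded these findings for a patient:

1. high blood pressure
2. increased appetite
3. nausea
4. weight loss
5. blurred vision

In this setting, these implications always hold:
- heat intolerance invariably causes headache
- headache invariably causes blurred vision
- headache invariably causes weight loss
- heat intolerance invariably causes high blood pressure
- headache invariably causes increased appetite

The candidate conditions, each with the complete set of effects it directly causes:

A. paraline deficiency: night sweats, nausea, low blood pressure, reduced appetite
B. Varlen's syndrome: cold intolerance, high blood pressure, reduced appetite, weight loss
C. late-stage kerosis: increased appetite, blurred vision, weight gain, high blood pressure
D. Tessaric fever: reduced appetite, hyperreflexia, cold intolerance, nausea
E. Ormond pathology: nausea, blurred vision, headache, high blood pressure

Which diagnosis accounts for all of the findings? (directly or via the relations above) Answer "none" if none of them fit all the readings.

E

Testing each hypothesis:
(A) paraline deficiency — fails on high blood pressure, increased appetite, weight loss, blurred vision (predicts low blood pressure, not high blood pressure; predicts reduced appetite, not increased appetite)
(B) Varlen's syndrome — fails on increased appetite, nausea, blurred vision (predicts reduced appetite, not increased appetite)
(C) late-stage kerosis — high blood pressure ✓; increased appetite ✓; nausea ✗; weight loss ✗; blurred vision ✓
(D) Tessaric fever — fails on high blood pressure, increased appetite, weight loss, blurred vision (predicts reduced appetite, not increased appetite)
(E) Ormond pathology — accounts for every observation (increased appetite via headache → increased appetite)
(E) alone accounts for all the evidence.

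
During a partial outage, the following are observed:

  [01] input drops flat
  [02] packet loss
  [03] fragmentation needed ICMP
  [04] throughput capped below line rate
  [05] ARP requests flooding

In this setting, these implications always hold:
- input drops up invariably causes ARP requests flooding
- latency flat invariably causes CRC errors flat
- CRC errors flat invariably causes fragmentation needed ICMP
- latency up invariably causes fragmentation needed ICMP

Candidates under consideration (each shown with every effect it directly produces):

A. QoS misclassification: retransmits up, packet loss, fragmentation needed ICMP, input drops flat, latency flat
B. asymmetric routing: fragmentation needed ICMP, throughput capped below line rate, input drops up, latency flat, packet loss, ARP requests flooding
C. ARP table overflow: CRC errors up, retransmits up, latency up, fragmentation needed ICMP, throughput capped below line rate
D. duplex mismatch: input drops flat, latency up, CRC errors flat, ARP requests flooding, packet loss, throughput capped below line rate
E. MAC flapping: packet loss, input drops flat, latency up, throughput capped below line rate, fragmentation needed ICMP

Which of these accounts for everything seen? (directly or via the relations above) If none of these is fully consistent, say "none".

Testing each hypothesis:
(A) QoS misclassification — input drops flat ✓; packet loss ✓; fragmentation needed ICMP ✓; throughput capped below line rate ✗; ARP requests flooding ✗
(B) asymmetric routing — input drops flat ✗; packet loss ✓; fragmentation needed ICMP ✓; throughput capped below line rate ✓; ARP requests flooding ✓
(C) ARP table overflow — input drops flat ✗; packet loss ✗; fragmentation needed ICMP ✓; throughput capped below line rate ✓; ARP requests flooding ✗
(D) duplex mismatch — accounts for every observation (fragmentation needed ICMP via CRC errors flat → fragmentation needed ICMP)
(E) MAC flapping — does not account for ARP requests flooding
(D) alone accounts for all the evidence.

D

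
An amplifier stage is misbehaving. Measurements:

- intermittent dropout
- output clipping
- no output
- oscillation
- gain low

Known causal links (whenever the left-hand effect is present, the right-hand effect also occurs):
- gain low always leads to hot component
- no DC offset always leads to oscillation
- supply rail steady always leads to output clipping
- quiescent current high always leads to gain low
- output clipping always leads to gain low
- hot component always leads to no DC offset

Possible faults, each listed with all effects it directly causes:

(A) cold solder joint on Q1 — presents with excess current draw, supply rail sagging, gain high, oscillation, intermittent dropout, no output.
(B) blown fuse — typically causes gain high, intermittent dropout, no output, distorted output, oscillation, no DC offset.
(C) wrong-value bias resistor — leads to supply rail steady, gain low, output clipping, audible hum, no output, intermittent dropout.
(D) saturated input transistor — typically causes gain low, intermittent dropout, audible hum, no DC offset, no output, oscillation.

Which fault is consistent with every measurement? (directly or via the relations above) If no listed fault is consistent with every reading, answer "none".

Testing each hypothesis:
(A) cold solder joint on Q1 — fails on output clipping, gain low (predicts gain high, not gain low)
(B) blown fuse — fails on output clipping, gain low (predicts gain high, not gain low)
(C) wrong-value bias resistor — intermittent dropout match; output clipping match; no output match; oscillation match (through gain low → hot component → no DC offset → oscillation); gain low match
(D) saturated input transistor — does not account for output clipping
(C) alone accounts for all the evidence.

C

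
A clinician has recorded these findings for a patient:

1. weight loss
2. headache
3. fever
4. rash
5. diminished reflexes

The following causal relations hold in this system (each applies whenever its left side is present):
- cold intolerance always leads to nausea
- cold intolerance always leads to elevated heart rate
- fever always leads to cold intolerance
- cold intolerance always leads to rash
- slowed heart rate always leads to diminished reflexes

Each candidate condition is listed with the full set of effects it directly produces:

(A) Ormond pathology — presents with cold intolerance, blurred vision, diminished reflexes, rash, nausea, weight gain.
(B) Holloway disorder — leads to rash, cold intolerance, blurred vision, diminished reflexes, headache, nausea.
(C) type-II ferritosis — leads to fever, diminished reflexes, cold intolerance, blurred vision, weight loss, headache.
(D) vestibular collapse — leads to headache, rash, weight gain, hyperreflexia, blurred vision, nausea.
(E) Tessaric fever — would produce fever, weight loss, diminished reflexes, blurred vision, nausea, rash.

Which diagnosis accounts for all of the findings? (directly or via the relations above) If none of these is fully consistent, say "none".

C

For each candidate, compare predicted effects to what was observed:
(A) Ormond pathology — weight loss -; headache -; fever -; rash +; diminished reflexes +
(B) Holloway disorder — weight loss -; headache +; fever -; rash +; diminished reflexes +
(C) type-II ferritosis — weight loss +; headache +; fever +; rash + (by cold intolerance → rash); diminished reflexes +
(D) vestibular collapse — weight loss -; headache +; fever -; rash +; diminished reflexes -
(E) Tessaric fever — weight loss +; headache -; fever +; rash +; diminished reflexes +
Only (C) is consistent with every observation.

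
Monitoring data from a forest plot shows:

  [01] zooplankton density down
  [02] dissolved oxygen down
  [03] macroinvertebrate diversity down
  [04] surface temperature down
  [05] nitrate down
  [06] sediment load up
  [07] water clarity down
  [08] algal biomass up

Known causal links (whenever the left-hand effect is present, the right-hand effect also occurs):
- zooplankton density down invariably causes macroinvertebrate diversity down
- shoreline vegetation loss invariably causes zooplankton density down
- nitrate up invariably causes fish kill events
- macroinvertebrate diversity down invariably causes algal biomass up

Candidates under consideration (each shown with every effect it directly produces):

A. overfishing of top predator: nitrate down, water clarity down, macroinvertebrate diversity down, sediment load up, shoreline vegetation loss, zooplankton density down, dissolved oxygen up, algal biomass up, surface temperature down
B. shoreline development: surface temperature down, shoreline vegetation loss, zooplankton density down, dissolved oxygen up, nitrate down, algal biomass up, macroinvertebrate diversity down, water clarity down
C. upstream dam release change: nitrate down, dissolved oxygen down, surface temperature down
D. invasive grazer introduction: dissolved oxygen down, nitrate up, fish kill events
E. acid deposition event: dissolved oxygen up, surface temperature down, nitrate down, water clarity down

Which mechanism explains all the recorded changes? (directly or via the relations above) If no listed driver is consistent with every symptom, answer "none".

Checking each candidate against the observations:
(A) overfishing of top predator — fails on dissolved oxygen down (predicts dissolved oxygen up, not dissolved oxygen down)
(B) shoreline development — zooplankton density down +; dissolved oxygen down -; macroinvertebrate diversity down +; surface temperature down +; nitrate down +; sediment load up -; water clarity down +; algal biomass up +
(C) upstream dam release change — zooplankton density down -; dissolved oxygen down +; macroinvertebrate diversity down -; surface temperature down +; nitrate down +; sediment load up -; water clarity down -; algal biomass up -
(D) invasive grazer introduction — zooplankton density down -; dissolved oxygen down +; macroinvertebrate diversity down -; surface temperature down -; nitrate down -; sediment load up -; water clarity down -; algal biomass up -
(E) acid deposition event — zooplankton density down -; dissolved oxygen down -; macroinvertebrate diversity down -; surface temperature down +; nitrate down +; sediment load up -; water clarity down +; algal biomass up -
None of the listed candidates fits everything.

none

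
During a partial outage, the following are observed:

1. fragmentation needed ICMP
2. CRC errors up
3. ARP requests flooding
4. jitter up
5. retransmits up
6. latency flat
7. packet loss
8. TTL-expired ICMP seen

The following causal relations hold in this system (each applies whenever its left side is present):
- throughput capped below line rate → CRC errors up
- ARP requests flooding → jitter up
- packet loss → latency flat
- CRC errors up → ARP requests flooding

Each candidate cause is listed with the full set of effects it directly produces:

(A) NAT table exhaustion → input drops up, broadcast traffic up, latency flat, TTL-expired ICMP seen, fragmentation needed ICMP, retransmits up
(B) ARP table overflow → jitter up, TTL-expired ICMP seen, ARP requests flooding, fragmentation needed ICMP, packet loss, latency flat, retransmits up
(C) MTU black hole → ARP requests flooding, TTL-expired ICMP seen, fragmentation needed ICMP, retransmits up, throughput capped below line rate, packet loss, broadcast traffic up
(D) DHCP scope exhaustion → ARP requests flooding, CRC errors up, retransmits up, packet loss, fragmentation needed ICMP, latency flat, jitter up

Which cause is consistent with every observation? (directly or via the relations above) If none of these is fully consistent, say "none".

Testing each hypothesis:
(A) NAT table exhaustion — fragmentation needed ICMP match; CRC errors up miss; ARP requests flooding miss; jitter up miss; retransmits up match; latency flat match; packet loss miss; TTL-expired ICMP seen match
(B) ARP table overflow — does not account for CRC errors up
(C) MTU black hole — fragmentation needed ICMP match; CRC errors up match (via throughput capped below line rate → CRC errors up); ARP requests flooding match; jitter up match (via ARP requests flooding → jitter up); retransmits up match; latency flat match (via packet loss → latency flat); packet loss match; TTL-expired ICMP seen match
(D) DHCP scope exhaustion — fragmentation needed ICMP match; CRC errors up match; ARP requests flooding match; jitter up match; retransmits up match; latency flat match; packet loss match; TTL-expired ICMP seen miss
(C) is the only candidate with no mismatches.

C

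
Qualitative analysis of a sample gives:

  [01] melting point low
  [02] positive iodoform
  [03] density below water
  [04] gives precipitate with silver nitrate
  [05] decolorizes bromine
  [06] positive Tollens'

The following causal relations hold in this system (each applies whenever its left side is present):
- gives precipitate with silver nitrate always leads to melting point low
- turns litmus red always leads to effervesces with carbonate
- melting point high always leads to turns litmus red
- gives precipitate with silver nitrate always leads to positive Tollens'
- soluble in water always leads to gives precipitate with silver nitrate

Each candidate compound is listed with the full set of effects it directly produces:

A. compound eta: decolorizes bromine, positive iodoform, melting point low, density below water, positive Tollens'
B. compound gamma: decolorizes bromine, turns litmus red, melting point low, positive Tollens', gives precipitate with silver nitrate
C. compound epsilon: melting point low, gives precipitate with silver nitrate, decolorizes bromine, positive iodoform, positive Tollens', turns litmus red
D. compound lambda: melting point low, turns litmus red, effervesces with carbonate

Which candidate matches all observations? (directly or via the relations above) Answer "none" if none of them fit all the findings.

Checking each candidate against the observations:
(A) compound eta — does not account for gives precipitate with silver nitrate
(B) compound gamma — melting point low ✓; positive iodoform ✗; density below water ✗; gives precipitate with silver nitrate ✓; decolorizes bromine ✓; positive Tollens' ✓
(C) compound epsilon — melting point low ✓; positive iodoform ✓; density below water ✗; gives precipitate with silver nitrate ✓; decolorizes bromine ✓; positive Tollens' ✓
(D) compound lambda — does not account for positive iodoform, density below water, gives precipitate with silver nitrate, decolorizes bromine, positive Tollens'
Every candidate fails on at least one observation.

none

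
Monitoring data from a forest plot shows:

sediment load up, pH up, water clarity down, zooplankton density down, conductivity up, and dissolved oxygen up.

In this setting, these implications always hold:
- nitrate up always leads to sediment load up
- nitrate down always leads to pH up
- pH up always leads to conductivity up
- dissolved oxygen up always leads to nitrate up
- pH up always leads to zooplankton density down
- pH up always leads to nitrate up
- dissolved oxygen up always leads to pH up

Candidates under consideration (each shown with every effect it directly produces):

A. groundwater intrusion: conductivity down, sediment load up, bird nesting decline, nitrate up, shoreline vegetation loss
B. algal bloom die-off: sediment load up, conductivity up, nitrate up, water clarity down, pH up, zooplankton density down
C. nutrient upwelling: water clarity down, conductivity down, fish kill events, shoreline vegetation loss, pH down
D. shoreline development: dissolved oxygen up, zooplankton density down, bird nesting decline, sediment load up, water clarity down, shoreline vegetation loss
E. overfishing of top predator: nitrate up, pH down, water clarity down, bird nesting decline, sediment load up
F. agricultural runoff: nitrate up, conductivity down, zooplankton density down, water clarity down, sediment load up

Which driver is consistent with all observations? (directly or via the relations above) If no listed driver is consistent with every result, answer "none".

Testing each hypothesis:
(A) groundwater intrusion — sediment load up +; pH up -; water clarity down -; zooplankton density down -; conductivity up -; dissolved oxygen up -
(B) algal bloom die-off — sediment load up +; pH up +; water clarity down +; zooplankton density down +; conductivity up +; dissolved oxygen up -
(C) nutrient upwelling — fails on sediment load up, pH up, zooplankton density down, conductivity up, dissolved oxygen up (predicts pH down, not pH up; predicts conductivity down, not conductivity up)
(D) shoreline development — accounts for every observation (pH up by dissolved oxygen up → pH up)
(E) overfishing of top predator — fails on pH up, zooplankton density down, conductivity up, dissolved oxygen up (predicts pH down, not pH up)
(F) agricultural runoff — fails on pH up, conductivity up, dissolved oxygen up (predicts conductivity down, not conductivity up)
(D) alone accounts for all the evidence.

D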